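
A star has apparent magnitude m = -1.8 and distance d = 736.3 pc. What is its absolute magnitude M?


M = m - 5*log10(d) + 5 = -1.8 - 5*log10(736.3) + 5 = -11.1353

-11.1353


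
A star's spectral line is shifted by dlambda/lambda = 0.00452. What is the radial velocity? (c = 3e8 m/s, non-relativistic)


v = (dlambda/lambda) * c = 0.00452 * 3e8 = 1.356e+06

1.356e+06 m/s


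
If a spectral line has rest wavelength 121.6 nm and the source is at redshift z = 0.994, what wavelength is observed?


lam_obs = lam_emit * (1 + z) = 121.6 * (1 + 0.994) = 242.4704

242.4704 nm


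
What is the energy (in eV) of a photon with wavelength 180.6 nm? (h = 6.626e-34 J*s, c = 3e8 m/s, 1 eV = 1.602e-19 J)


E = hc/lambda = 6.626e-34 * 3e8 / 1.806e-07 = 1.101e-18 J = 6.8706 eV

6.8706 eV


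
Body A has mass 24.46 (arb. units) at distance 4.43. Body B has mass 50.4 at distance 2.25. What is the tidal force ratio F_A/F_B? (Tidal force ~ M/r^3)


Ratio = (M1/r1^3) / (M2/r2^3) = (24.46/4.43^3) / (50.4/2.25^3) = 0.0636

0.0636


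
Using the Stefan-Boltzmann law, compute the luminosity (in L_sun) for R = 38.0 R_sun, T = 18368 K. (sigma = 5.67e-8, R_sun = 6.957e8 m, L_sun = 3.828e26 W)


R = 38.0 * 6.957e8 m = 2.64366e+10 m. L = 4*pi*R^2*sigma*T^4 = 4*pi*(2.64366e+10)^2 * 5.67e-8 * 18368^4 = 5.668284052e+31 W. L/L_sun = 5.668284052e+31 / 3.828e26 = 148074.296

148074.296 L_sun


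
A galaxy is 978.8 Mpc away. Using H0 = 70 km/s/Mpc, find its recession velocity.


v = H0 * d = 70 * 978.8 = 68516.0

68516.0 km/s


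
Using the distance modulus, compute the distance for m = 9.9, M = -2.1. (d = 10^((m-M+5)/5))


d = 10^((m - M + 5)/5) = 10^((9.9 - -2.1 + 5)/5) = 2511.8864

2511.8864 pc


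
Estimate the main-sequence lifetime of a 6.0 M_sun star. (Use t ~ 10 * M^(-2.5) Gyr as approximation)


t = 10 * M^(-2.5) = 10 * 6.0^(-2.5) = 0.1134

0.1134 Gyr


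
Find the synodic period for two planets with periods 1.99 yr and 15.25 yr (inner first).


1/P_syn = |1/P1 - 1/P2| = |1/1.99 - 1/15.25| => P_syn = 2.2887

2.2887 years


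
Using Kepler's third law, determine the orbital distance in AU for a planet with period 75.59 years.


a = P^(2/3) = 75.59^(2/3) = 17.8776

17.8776 AU


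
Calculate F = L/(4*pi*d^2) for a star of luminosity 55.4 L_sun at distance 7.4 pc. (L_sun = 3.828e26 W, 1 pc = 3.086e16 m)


F = L / (4*pi*d^2) = 2.121e+28 / (4*pi*(2.284e+17)^2) = 3.236e-08

3.236e-08 W/m^2


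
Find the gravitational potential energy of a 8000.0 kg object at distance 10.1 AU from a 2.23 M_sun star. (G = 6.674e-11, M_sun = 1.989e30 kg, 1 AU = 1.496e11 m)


M = 2.23 * 1.989e30 kg = 4.43547e+30 kg; r = 10.1 AU * 1.496e11 m/AU = 1.51096e+12 m. U = -GM*m/r = -(6.674e-11 * 4.43547e+30 * 8000.0) / 1.51096e+12 = -1.567e+12

-1.567e+12 J


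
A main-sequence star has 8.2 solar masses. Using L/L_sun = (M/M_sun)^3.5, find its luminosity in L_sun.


L/L_sun = (M/M_sun)^3.5 = 8.2^3.5 = 1578.8777

1578.8777 L_sun


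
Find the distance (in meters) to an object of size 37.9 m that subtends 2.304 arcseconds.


D = size / theta_rad, theta_rad = 2.304 * pi/(180*3600) = 1.117e-05, D = 3.393e+06

3.393e+06 m


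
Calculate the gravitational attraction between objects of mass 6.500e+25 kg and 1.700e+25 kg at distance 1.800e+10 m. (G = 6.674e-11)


F = G*m1*m2/r^2 = 6.674e-11 * 6.500e+25 * 1.700e+25 / (1.800e+10)^2 = 6.674e-11 * 1.105e+51 / 3.240e+20 = 2.276e+20

2.276e+20 N


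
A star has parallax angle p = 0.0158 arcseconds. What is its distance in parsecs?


d = 1/p = 1/0.0158 = 63.2911

63.2911 pc


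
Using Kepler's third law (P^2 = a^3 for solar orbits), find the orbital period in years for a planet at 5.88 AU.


P = a^(3/2) = 5.88^1.5 = 14.2582

14.2582 years


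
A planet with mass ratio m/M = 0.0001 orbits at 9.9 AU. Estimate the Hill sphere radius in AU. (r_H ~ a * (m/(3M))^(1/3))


r_H = a * (m/3M)^(1/3) = 9.9 * (0.0001/3)^(1/3) = 0.3186

0.3186 AU


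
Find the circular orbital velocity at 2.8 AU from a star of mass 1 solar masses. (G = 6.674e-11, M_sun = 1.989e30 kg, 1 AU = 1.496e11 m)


v = sqrt(GM/r) = sqrt(6.674e-11 * 1.989e+30 / 4.189e+11) = 17801.8723

17801.8723 m/s


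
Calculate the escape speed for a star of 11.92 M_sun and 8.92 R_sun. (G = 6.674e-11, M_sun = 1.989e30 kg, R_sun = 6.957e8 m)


M = 11.92 * 1.989e30 kg = 2.370888e+31 kg; R = 8.92 * 6.957e8 m = 6.205644e+09 m. v_esc = sqrt(2GM/R) = sqrt(2 * 6.674e-11 * 2.370888e+31 / 6.205644e+09) = 714118.3443

714118.3443 m/s


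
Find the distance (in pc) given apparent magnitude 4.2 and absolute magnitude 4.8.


d = 10^((m - M + 5)/5) = 10^((4.2 - 4.8 + 5)/5) = 7.5858

7.5858 pc


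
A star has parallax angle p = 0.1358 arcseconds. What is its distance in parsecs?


d = 1/p = 1/0.1358 = 7.3638

7.3638 pc


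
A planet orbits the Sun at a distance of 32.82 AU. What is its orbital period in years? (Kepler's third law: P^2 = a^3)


P = a^(3/2) = 32.82^1.5 = 188.0217

188.0217 years


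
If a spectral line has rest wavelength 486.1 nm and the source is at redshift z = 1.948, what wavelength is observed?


lam_obs = lam_emit * (1 + z) = 486.1 * (1 + 1.948) = 1433.0228

1433.0228 nm


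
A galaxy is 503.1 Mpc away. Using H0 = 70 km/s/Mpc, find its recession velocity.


v = H0 * d = 70 * 503.1 = 35217.0

35217.0 km/s


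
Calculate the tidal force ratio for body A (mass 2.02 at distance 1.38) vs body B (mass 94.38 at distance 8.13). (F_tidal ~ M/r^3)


Ratio = (M1/r1^3) / (M2/r2^3) = (2.02/1.38^3) / (94.38/8.13^3) = 4.3763

4.3763


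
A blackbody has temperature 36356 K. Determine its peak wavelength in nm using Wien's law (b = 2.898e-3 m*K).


lam_max = b / T = 2.898e-3 / 36356 = 7.971e-08 m = 79.7117 nm

79.7117 nm


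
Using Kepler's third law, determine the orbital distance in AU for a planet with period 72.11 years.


a = P^(2/3) = 72.11^(2/3) = 17.3246

17.3246 AU


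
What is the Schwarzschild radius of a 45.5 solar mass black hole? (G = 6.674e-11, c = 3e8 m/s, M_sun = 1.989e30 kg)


M = 45.5 * 1.989e30 kg = 9.04995e+31 kg. rs = 2GM/c^2 = 2 * 6.674e-11 * 9.04995e+31 / (3e8)^2 = 134220.814

134220.814 m


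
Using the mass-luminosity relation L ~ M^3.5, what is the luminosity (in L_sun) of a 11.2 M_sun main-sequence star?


L/L_sun = (M/M_sun)^3.5 = 11.2^3.5 = 4701.7884

4701.7884 L_sun


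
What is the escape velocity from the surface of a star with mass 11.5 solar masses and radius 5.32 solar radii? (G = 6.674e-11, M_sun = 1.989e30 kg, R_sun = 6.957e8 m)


M = 11.5 * 1.989e30 kg = 2.28735e+31 kg; R = 5.32 * 6.957e8 m = 3.701124e+09 m. v_esc = sqrt(2GM/R) = sqrt(2 * 6.674e-11 * 2.28735e+31 / 3.701124e+09) = 908254.5724

908254.5724 m/s


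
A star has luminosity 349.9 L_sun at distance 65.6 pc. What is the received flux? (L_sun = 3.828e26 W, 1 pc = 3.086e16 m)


F = L / (4*pi*d^2) = 1.339e+29 / (4*pi*(2.024e+18)^2) = 2.601e-09

2.601e-09 W/m^2


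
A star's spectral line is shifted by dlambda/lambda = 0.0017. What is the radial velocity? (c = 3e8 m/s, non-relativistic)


v = (dlambda/lambda) * c = 0.0017 * 3e8 = 510000.0

510000.0 m/s


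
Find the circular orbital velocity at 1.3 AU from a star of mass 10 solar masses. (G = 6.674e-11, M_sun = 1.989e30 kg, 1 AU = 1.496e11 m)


v = sqrt(GM/r) = sqrt(6.674e-11 * 1.989e+31 / 1.945e+11) = 82617.6847

82617.6847 m/s


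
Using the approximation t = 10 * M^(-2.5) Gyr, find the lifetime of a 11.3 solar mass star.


t = 10 * M^(-2.5) = 10 * 11.3^(-2.5) = 0.0233

0.0233 Gyr


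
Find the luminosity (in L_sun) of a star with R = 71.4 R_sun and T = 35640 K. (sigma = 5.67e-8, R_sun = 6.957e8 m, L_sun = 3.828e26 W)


R = 71.4 * 6.957e8 m = 4.967298e+10 m. L = 4*pi*R^2*sigma*T^4 = 4*pi*(4.967298e+10)^2 * 5.67e-8 * 35640^4 = 2.836508796e+33 W. L/L_sun = 2.836508796e+33 / 3.828e26 = 7.410e+06

7.410e+06 L_sun


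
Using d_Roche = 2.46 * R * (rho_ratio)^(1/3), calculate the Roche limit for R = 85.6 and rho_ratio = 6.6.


d_Roche = 2.46 * 85.6 * 6.6^(1/3) = 394.9937

394.9937


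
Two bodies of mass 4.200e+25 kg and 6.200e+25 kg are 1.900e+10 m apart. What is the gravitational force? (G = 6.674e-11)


F = G*m1*m2/r^2 = 6.674e-11 * 4.200e+25 * 6.200e+25 / (1.900e+10)^2 = 6.674e-11 * 2.604e+51 / 3.610e+20 = 4.814e+20

4.814e+20 N


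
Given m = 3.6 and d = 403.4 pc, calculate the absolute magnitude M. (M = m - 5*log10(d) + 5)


M = m - 5*log10(d) + 5 = 3.6 - 5*log10(403.4) + 5 = -4.4287

-4.4287


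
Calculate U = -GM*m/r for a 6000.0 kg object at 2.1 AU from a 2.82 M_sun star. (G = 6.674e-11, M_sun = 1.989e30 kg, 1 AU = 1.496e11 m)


M = 2.82 * 1.989e30 kg = 5.60898e+30 kg; r = 2.1 AU * 1.496e11 m/AU = 3.1416e+11 m. U = -GM*m/r = -(6.674e-11 * 5.60898e+30 * 6000.0) / 3.1416e+11 = -7.149e+12

-7.149e+12 J


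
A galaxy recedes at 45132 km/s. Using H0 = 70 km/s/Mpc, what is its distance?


d = v / H0 = 45132 / 70 = 644.7429

644.7429 Mpc


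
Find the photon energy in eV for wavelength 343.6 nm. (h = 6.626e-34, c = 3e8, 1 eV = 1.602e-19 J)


E = hc/lambda = 6.626e-34 * 3e8 / 3.436e-07 = 5.785e-19 J = 3.6112 eV

3.6112 eV


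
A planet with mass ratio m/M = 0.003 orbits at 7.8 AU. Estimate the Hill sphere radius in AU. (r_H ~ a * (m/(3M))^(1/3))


r_H = a * (m/3M)^(1/3) = 7.8 * (0.003/3)^(1/3) = 0.78

0.78 AU


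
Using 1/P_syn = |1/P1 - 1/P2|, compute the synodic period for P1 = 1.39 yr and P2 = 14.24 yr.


1/P_syn = |1/P1 - 1/P2| = |1/1.39 - 1/14.24| => P_syn = 1.5404

1.5404 years


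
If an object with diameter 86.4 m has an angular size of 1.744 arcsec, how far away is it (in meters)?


D = size / theta_rad, theta_rad = 1.744 * pi/(180*3600) = 8.455e-06, D = 1.022e+07

1.022e+07 m


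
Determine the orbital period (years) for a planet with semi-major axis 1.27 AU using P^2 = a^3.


P = a^(3/2) = 1.27^1.5 = 1.4312

1.4312 years


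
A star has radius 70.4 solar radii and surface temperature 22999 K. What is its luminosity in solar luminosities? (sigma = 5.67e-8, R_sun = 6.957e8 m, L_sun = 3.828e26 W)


R = 70.4 * 6.957e8 m = 4.897728e+10 m. L = 4*pi*R^2*sigma*T^4 = 4*pi*(4.897728e+10)^2 * 5.67e-8 * 22999^4 = 4.782093474e+32 W. L/L_sun = 4.782093474e+32 / 3.828e26 = 1.249e+06

1.249e+06 L_sun


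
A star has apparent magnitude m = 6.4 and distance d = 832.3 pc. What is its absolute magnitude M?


M = m - 5*log10(d) + 5 = 6.4 - 5*log10(832.3) + 5 = -3.2014

-3.2014


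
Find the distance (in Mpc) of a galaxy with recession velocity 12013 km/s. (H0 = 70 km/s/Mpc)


d = v / H0 = 12013 / 70 = 171.6143

171.6143 Mpc


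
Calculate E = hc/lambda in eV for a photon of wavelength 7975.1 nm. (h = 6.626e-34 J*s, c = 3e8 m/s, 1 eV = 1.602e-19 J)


E = hc/lambda = 6.626e-34 * 3e8 / 7.975e-06 = 2.493e-20 J = 0.1556 eV

0.1556 eV


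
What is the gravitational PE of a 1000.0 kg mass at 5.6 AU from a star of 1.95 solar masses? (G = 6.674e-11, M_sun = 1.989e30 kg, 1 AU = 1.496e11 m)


M = 1.95 * 1.989e30 kg = 3.87855e+30 kg; r = 5.6 AU * 1.496e11 m/AU = 8.3776e+11 m. U = -GM*m/r = -(6.674e-11 * 3.87855e+30 * 1000.0) / 8.3776e+11 = -3.090e+11

-3.090e+11 J


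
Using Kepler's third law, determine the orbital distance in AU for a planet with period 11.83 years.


a = P^(2/3) = 11.83^(2/3) = 5.1919

5.1919 AU


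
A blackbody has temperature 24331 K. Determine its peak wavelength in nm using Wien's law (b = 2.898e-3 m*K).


lam_max = b / T = 2.898e-3 / 24331 = 1.191e-07 m = 119.1073 nm

119.1073 nm


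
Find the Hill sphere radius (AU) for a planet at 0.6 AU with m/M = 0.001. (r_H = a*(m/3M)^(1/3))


r_H = a * (m/3M)^(1/3) = 0.6 * (0.001/3)^(1/3) = 0.0416

0.0416 AU


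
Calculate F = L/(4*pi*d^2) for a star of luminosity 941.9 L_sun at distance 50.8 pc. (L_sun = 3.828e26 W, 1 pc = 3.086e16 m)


F = L / (4*pi*d^2) = 3.606e+29 / (4*pi*(1.568e+18)^2) = 1.167e-08

1.167e-08 W/m^2


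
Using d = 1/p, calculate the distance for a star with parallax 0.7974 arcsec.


d = 1/p = 1/0.7974 = 1.2541

1.2541 pc


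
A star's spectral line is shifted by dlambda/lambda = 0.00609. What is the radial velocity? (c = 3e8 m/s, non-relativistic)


v = (dlambda/lambda) * c = 0.00609 * 3e8 = 1.827e+06

1.827e+06 m/s


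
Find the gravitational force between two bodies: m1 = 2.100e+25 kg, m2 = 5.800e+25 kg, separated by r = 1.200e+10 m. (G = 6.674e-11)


F = G*m1*m2/r^2 = 6.674e-11 * 2.100e+25 * 5.800e+25 / (1.200e+10)^2 = 6.674e-11 * 1.218e+51 / 1.440e+20 = 5.645e+20

5.645e+20 N


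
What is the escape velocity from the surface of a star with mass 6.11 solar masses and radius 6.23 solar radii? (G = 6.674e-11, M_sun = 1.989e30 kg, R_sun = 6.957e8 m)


M = 6.11 * 1.989e30 kg = 1.215279e+31 kg; R = 6.23 * 6.957e8 m = 4.334211e+09 m. v_esc = sqrt(2GM/R) = sqrt(2 * 6.674e-11 * 1.215279e+31 / 4.334211e+09) = 611774.0773

611774.0773 m/s


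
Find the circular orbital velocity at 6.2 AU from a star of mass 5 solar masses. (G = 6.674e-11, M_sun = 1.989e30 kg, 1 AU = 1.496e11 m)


v = sqrt(GM/r) = sqrt(6.674e-11 * 9.945e+30 / 9.275e+11) = 26750.6201

26750.6201 m/s


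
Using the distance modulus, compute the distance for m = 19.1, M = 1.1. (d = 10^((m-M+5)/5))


d = 10^((m - M + 5)/5) = 10^((19.1 - 1.1 + 5)/5) = 39810.7171

39810.7171 pc


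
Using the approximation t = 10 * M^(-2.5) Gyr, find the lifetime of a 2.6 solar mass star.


t = 10 * M^(-2.5) = 10 * 2.6^(-2.5) = 0.9174

0.9174 Gyr


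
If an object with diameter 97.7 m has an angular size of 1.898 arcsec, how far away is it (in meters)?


D = size / theta_rad, theta_rad = 1.898 * pi/(180*3600) = 9.202e-06, D = 1.062e+07

1.062e+07 m


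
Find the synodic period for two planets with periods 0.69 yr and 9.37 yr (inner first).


1/P_syn = |1/P1 - 1/P2| = |1/0.69 - 1/9.37| => P_syn = 0.7449

0.7449 years


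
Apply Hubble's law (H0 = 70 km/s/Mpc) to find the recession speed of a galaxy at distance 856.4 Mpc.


v = H0 * d = 70 * 856.4 = 59948.0

59948.0 km/s


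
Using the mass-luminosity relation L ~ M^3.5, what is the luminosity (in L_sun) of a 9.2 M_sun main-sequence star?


L/L_sun = (M/M_sun)^3.5 = 9.2^3.5 = 2361.8776

2361.8776 L_sun


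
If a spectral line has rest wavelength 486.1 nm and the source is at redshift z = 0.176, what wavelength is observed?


lam_obs = lam_emit * (1 + z) = 486.1 * (1 + 0.176) = 571.6536

571.6536 nm


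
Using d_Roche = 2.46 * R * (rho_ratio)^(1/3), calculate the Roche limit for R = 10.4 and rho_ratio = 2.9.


d_Roche = 2.46 * 10.4 * 2.9^(1/3) = 36.4839

36.4839


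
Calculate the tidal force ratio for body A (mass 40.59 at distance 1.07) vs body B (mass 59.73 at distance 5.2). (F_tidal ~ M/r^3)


Ratio = (M1/r1^3) / (M2/r2^3) = (40.59/1.07^3) / (59.73/5.2^3) = 77.9983

77.9983


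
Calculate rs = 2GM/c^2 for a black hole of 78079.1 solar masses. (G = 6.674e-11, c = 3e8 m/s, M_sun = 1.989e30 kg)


M = 78079.1 * 1.989e30 kg = 1.552993299e+35 kg. rs = 2GM/c^2 = 2 * 6.674e-11 * 1.552993299e+35 / (3e8)^2 = 2.303e+08

2.303e+08 m


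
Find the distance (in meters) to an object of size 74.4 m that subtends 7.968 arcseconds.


D = size / theta_rad, theta_rad = 7.968 * pi/(180*3600) = 3.863e-05, D = 1.926e+06

1.926e+06 m


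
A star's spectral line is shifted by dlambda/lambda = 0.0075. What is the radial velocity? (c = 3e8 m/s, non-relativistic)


v = (dlambda/lambda) * c = 0.0075 * 3e8 = 2.250e+06

2.250e+06 m/s


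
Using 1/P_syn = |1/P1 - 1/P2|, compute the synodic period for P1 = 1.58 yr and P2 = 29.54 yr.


1/P_syn = |1/P1 - 1/P2| = |1/1.58 - 1/29.54| => P_syn = 1.6693

1.6693 years


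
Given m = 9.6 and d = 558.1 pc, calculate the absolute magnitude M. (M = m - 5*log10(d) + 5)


M = m - 5*log10(d) + 5 = 9.6 - 5*log10(558.1) + 5 = 0.8664

0.8664


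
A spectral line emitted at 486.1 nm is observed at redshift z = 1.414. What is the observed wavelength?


lam_obs = lam_emit * (1 + z) = 486.1 * (1 + 1.414) = 1173.4454

1173.4454 nm


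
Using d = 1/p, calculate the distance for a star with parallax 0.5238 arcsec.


d = 1/p = 1/0.5238 = 1.9091

1.9091 pc


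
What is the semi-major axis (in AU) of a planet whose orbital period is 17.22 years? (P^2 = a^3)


a = P^(2/3) = 17.22^(2/3) = 6.6684

6.6684 AU


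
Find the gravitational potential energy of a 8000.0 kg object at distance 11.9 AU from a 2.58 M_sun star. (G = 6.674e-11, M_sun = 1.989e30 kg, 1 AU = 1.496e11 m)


M = 2.58 * 1.989e30 kg = 5.13162e+30 kg; r = 11.9 AU * 1.496e11 m/AU = 1.78024e+12 m. U = -GM*m/r = -(6.674e-11 * 5.13162e+30 * 8000.0) / 1.78024e+12 = -1.539e+12

-1.539e+12 J


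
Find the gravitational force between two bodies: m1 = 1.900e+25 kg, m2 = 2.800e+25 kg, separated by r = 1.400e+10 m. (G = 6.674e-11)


F = G*m1*m2/r^2 = 6.674e-11 * 1.900e+25 * 2.800e+25 / (1.400e+10)^2 = 6.674e-11 * 5.320e+50 / 1.960e+20 = 1.812e+20

1.812e+20 N


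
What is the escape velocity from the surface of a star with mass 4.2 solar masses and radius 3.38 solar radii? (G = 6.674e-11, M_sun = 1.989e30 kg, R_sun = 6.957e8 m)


M = 4.2 * 1.989e30 kg = 8.3538e+30 kg; R = 3.38 * 6.957e8 m = 2.351466e+09 m. v_esc = sqrt(2GM/R) = sqrt(2 * 6.674e-11 * 8.3538e+30 / 2.351466e+09) = 688621.8265

688621.8265 m/s


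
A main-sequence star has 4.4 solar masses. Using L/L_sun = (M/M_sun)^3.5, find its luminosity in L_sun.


L/L_sun = (M/M_sun)^3.5 = 4.4^3.5 = 178.6835

178.6835 L_sun


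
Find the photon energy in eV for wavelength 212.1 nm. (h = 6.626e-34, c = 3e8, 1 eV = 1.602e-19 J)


E = hc/lambda = 6.626e-34 * 3e8 / 2.121e-07 = 9.372e-19 J = 5.8502 eV

5.8502 eV


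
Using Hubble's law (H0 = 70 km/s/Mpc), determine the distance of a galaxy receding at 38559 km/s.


d = v / H0 = 38559 / 70 = 550.8429

550.8429 Mpc


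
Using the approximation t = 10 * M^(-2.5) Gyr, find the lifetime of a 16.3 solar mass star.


t = 10 * M^(-2.5) = 10 * 16.3^(-2.5) = 0.0093

0.0093 Gyr


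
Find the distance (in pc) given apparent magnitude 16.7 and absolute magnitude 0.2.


d = 10^((m - M + 5)/5) = 10^((16.7 - 0.2 + 5)/5) = 19952.6231

19952.6231 pc


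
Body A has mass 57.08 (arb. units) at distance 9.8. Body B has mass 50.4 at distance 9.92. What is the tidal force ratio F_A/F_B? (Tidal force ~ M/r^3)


Ratio = (M1/r1^3) / (M2/r2^3) = (57.08/9.8^3) / (50.4/9.92^3) = 1.1747

1.1747


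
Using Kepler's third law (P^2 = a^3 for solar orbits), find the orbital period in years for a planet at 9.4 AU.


P = a^(3/2) = 9.4^1.5 = 28.8199

28.8199 years


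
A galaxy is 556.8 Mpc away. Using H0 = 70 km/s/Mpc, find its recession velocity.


v = H0 * d = 70 * 556.8 = 38976.0

38976.0 km/s


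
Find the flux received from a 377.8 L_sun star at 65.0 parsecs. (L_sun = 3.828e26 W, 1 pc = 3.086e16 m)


F = L / (4*pi*d^2) = 1.446e+29 / (4*pi*(2.006e+18)^2) = 2.860e-09

2.860e-09 W/m^2


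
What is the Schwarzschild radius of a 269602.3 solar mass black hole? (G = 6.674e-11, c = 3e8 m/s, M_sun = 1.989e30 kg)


M = 269602.3 * 1.989e30 kg = 5.362389747e+35 kg. rs = 2GM/c^2 = 2 * 6.674e-11 * 5.362389747e+35 / (3e8)^2 = 7.953e+08

7.953e+08 m


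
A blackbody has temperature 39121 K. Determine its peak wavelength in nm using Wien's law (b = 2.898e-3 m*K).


lam_max = b / T = 2.898e-3 / 39121 = 7.408e-08 m = 74.0779 nm

74.0779 nm


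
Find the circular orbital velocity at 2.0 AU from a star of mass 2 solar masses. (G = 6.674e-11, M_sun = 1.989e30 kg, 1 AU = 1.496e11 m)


v = sqrt(GM/r) = sqrt(6.674e-11 * 3.978e+30 / 2.992e+11) = 29788.2298

29788.2298 m/s


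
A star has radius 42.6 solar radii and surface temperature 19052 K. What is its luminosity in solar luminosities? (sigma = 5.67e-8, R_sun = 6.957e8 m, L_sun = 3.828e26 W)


R = 42.6 * 6.957e8 m = 2.963682e+10 m. L = 4*pi*R^2*sigma*T^4 = 4*pi*(2.963682e+10)^2 * 5.67e-8 * 19052^4 = 8.24552702e+31 W. L/L_sun = 8.24552702e+31 / 3.828e26 = 215400.3924

215400.3924 L_sun


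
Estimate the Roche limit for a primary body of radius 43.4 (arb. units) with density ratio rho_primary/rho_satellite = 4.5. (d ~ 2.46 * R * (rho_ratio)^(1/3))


d_Roche = 2.46 * 43.4 * 4.5^(1/3) = 176.2635

176.2635


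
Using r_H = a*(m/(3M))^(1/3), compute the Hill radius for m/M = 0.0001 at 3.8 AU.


r_H = a * (m/3M)^(1/3) = 3.8 * (0.0001/3)^(1/3) = 0.1223

0.1223 AU


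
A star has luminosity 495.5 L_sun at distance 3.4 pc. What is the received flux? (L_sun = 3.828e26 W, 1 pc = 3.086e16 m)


F = L / (4*pi*d^2) = 1.897e+29 / (4*pi*(1.049e+17)^2) = 1.371e-06

1.371e-06 W/m^2


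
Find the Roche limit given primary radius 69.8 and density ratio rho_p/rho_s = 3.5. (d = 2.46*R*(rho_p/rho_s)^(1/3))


d_Roche = 2.46 * 69.8 * 3.5^(1/3) = 260.7033

260.7033


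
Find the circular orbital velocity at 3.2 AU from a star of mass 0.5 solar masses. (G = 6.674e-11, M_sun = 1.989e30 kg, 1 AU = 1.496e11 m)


v = sqrt(GM/r) = sqrt(6.674e-11 * 9.945e+29 / 4.787e+11) = 11774.8317

11774.8317 m/s


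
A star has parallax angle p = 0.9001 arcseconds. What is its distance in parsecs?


d = 1/p = 1/0.9001 = 1.111

1.111 pc


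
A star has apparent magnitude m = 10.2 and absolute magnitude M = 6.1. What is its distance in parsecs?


d = 10^((m - M + 5)/5) = 10^((10.2 - 6.1 + 5)/5) = 66.0693

66.0693 pc


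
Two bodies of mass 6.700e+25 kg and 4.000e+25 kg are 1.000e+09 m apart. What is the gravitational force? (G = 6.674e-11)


F = G*m1*m2/r^2 = 6.674e-11 * 6.700e+25 * 4.000e+25 / (1.000e+09)^2 = 6.674e-11 * 2.680e+51 / 1.000e+18 = 1.789e+23

1.789e+23 N


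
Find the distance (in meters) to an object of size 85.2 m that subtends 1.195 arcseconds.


D = size / theta_rad, theta_rad = 1.195 * pi/(180*3600) = 5.794e-06, D = 1.471e+07

1.471e+07 m


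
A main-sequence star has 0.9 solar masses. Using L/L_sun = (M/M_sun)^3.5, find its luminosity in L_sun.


L/L_sun = (M/M_sun)^3.5 = 0.9^3.5 = 0.6916

0.6916 L_sun


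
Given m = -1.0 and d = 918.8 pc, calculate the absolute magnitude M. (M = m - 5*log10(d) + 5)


M = m - 5*log10(d) + 5 = -1.0 - 5*log10(918.8) + 5 = -10.8161

-10.8161


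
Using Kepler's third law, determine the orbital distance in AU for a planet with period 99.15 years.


a = P^(2/3) = 99.15^(2/3) = 21.4221

21.4221 AU


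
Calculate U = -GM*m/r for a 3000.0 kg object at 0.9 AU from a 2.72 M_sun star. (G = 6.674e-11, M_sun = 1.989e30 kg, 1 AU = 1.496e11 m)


M = 2.72 * 1.989e30 kg = 5.41008e+30 kg; r = 0.9 AU * 1.496e11 m/AU = 1.3464e+11 m. U = -GM*m/r = -(6.674e-11 * 5.41008e+30 * 3000.0) / 1.3464e+11 = -8.045e+12

-8.045e+12 J


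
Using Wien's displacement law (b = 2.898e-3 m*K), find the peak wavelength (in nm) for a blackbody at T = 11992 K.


lam_max = b / T = 2.898e-3 / 11992 = 2.417e-07 m = 241.6611 nm

241.6611 nm


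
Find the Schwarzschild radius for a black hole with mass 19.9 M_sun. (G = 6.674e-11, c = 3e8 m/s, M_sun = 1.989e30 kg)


M = 19.9 * 1.989e30 kg = 3.95811e+31 kg. rs = 2GM/c^2 = 2 * 6.674e-11 * 3.95811e+31 / (3e8)^2 = 58703.1692

58703.1692 m


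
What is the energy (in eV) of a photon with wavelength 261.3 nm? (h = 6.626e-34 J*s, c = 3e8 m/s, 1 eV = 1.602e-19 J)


E = hc/lambda = 6.626e-34 * 3e8 / 2.613e-07 = 7.607e-19 J = 4.7487 eV

4.7487 eV


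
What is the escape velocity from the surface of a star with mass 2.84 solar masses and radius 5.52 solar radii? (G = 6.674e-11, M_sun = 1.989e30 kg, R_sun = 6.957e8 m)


M = 2.84 * 1.989e30 kg = 5.64876e+30 kg; R = 5.52 * 6.957e8 m = 3.840264e+09 m. v_esc = sqrt(2GM/R) = sqrt(2 * 6.674e-11 * 5.64876e+30 / 3.840264e+09) = 443102.4181

443102.4181 m/s


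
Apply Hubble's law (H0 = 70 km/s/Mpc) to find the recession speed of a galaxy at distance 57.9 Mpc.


v = H0 * d = 70 * 57.9 = 4053.0

4053.0 km/s


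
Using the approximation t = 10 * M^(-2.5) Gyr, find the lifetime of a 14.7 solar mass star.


t = 10 * M^(-2.5) = 10 * 14.7^(-2.5) = 0.0121

0.0121 Gyr


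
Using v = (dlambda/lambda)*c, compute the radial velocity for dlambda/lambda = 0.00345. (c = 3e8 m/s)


v = (dlambda/lambda) * c = 0.00345 * 3e8 = 1.035e+06

1.035e+06 m/s


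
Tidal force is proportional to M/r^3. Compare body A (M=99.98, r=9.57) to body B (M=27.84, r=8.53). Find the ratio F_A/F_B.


Ratio = (M1/r1^3) / (M2/r2^3) = (99.98/9.57^3) / (27.84/8.53^3) = 2.5431

2.5431


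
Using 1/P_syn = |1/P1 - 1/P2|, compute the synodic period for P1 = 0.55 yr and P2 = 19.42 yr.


1/P_syn = |1/P1 - 1/P2| = |1/0.55 - 1/19.42| => P_syn = 0.566

0.566 years


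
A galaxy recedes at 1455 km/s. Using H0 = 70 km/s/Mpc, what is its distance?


d = v / H0 = 1455 / 70 = 20.7857

20.7857 Mpc


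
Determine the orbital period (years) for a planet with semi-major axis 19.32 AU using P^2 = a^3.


P = a^(3/2) = 19.32^1.5 = 84.9201

84.9201 years


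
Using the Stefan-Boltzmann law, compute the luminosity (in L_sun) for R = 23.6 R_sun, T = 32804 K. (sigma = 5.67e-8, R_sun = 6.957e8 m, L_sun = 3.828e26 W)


R = 23.6 * 6.957e8 m = 1.641852e+10 m. L = 4*pi*R^2*sigma*T^4 = 4*pi*(1.641852e+10)^2 * 5.67e-8 * 32804^4 = 2.22417087e+32 W. L/L_sun = 2.22417087e+32 / 3.828e26 = 581026.873

581026.873 L_sun


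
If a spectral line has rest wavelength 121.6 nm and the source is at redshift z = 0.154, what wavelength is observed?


lam_obs = lam_emit * (1 + z) = 121.6 * (1 + 0.154) = 140.3264

140.3264 nm


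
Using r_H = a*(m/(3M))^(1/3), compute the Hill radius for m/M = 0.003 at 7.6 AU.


r_H = a * (m/3M)^(1/3) = 7.6 * (0.003/3)^(1/3) = 0.76

0.76 AU


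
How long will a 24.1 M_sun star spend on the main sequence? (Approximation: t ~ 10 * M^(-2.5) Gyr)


t = 10 * M^(-2.5) = 10 * 24.1^(-2.5) = 0.0035

0.0035 Gyr


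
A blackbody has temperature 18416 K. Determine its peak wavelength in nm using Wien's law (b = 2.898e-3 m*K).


lam_max = b / T = 2.898e-3 / 18416 = 1.574e-07 m = 157.3632 nm

157.3632 nm


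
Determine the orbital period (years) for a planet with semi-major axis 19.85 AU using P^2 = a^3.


P = a^(3/2) = 19.85^1.5 = 88.4384

88.4384 years


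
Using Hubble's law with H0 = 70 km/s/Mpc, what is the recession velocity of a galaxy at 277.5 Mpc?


v = H0 * d = 70 * 277.5 = 19425.0

19425.0 km/s


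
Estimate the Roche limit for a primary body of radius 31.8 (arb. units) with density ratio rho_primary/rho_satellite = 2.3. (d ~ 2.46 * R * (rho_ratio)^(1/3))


d_Roche = 2.46 * 31.8 * 2.3^(1/3) = 103.2614

103.2614


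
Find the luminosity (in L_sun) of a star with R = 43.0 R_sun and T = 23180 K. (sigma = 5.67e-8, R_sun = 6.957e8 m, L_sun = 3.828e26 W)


R = 43.0 * 6.957e8 m = 2.99151e+10 m. L = 4*pi*R^2*sigma*T^4 = 4*pi*(2.99151e+10)^2 * 5.67e-8 * 23180^4 = 1.84088885e+32 W. L/L_sun = 1.84088885e+32 / 3.828e26 = 480900.9535

480900.9535 L_sun


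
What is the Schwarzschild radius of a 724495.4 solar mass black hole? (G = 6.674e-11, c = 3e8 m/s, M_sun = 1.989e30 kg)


M = 724495.4 * 1.989e30 kg = 1.441021351e+36 kg. rs = 2GM/c^2 = 2 * 6.674e-11 * 1.441021351e+36 / (3e8)^2 = 2.137e+09

2.137e+09 m


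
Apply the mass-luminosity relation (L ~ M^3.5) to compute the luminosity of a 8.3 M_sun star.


L/L_sun = (M/M_sun)^3.5 = 8.3^3.5 = 1647.3024

1647.3024 L_sun


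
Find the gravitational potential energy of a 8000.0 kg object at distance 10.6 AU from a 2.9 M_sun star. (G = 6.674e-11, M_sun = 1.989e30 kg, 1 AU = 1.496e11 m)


M = 2.9 * 1.989e30 kg = 5.7681e+30 kg; r = 10.6 AU * 1.496e11 m/AU = 1.58576e+12 m. U = -GM*m/r = -(6.674e-11 * 5.7681e+30 * 8000.0) / 1.58576e+12 = -1.942e+12

-1.942e+12 J


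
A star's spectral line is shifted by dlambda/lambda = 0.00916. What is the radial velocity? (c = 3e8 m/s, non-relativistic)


v = (dlambda/lambda) * c = 0.00916 * 3e8 = 2.748e+06

2.748e+06 m/s


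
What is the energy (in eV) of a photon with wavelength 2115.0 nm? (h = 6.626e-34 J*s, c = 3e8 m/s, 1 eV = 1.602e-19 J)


E = hc/lambda = 6.626e-34 * 3e8 / 2.115e-06 = 9.399e-20 J = 0.5867 eV

0.5867 eV


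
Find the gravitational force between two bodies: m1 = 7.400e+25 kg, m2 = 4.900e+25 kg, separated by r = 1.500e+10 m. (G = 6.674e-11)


F = G*m1*m2/r^2 = 6.674e-11 * 7.400e+25 * 4.900e+25 / (1.500e+10)^2 = 6.674e-11 * 3.626e+51 / 2.250e+20 = 1.076e+21

1.076e+21 N


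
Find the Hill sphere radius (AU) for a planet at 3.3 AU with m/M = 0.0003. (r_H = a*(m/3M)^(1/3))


r_H = a * (m/3M)^(1/3) = 3.3 * (0.0003/3)^(1/3) = 0.1532

0.1532 AU


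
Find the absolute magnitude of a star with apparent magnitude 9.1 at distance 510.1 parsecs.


M = m - 5*log10(d) + 5 = 9.1 - 5*log10(510.1) + 5 = 0.5617

0.5617


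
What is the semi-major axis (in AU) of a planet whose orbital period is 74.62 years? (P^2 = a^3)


a = P^(2/3) = 74.62^(2/3) = 17.7243

17.7243 AU


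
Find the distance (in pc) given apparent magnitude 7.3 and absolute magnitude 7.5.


d = 10^((m - M + 5)/5) = 10^((7.3 - 7.5 + 5)/5) = 9.1201

9.1201 pc


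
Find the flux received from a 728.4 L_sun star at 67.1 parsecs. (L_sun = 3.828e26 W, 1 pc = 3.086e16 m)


F = L / (4*pi*d^2) = 2.788e+29 / (4*pi*(2.071e+18)^2) = 5.175e-09

5.175e-09 W/m^2


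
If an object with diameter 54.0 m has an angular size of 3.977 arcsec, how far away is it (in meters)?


D = size / theta_rad, theta_rad = 3.977 * pi/(180*3600) = 1.928e-05, D = 2.801e+06

2.801e+06 m


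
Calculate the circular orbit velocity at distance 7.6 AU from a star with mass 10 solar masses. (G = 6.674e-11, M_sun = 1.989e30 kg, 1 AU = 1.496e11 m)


v = sqrt(GM/r) = sqrt(6.674e-11 * 1.989e+31 / 1.137e+12) = 34169.443

34169.443 m/s


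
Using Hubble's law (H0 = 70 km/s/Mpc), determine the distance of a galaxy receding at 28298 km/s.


d = v / H0 = 28298 / 70 = 404.2571

404.2571 Mpc


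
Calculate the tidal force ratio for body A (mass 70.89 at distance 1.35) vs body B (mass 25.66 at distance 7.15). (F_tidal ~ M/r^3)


Ratio = (M1/r1^3) / (M2/r2^3) = (70.89/1.35^3) / (25.66/7.15^3) = 410.4357

410.4357


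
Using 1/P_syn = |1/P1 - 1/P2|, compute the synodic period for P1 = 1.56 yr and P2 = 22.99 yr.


1/P_syn = |1/P1 - 1/P2| = |1/1.56 - 1/22.99| => P_syn = 1.6736

1.6736 years


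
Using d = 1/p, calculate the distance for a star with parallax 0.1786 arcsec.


d = 1/p = 1/0.1786 = 5.5991

5.5991 pc


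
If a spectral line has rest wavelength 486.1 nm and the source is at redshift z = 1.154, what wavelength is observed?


lam_obs = lam_emit * (1 + z) = 486.1 * (1 + 1.154) = 1047.0594

1047.0594 nm


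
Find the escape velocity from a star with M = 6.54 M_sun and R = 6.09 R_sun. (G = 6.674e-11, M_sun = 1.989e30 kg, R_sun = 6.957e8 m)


M = 6.54 * 1.989e30 kg = 1.300806e+31 kg; R = 6.09 * 6.957e8 m = 4.236813e+09 m. v_esc = sqrt(2GM/R) = sqrt(2 * 6.674e-11 * 1.300806e+31 / 4.236813e+09) = 640169.1135

640169.1135 m/s


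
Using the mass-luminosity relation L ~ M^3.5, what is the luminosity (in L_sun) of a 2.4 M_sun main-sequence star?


L/L_sun = (M/M_sun)^3.5 = 2.4^3.5 = 21.416

21.416 L_sun


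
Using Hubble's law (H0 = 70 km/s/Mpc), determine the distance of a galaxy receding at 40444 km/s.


d = v / H0 = 40444 / 70 = 577.7714

577.7714 Mpc


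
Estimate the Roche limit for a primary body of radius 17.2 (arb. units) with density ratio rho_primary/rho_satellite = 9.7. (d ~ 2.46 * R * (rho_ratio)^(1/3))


d_Roche = 2.46 * 17.2 * 9.7^(1/3) = 90.2376

90.2376


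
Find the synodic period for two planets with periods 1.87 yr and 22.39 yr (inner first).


1/P_syn = |1/P1 - 1/P2| = |1/1.87 - 1/22.39| => P_syn = 2.0404

2.0404 years


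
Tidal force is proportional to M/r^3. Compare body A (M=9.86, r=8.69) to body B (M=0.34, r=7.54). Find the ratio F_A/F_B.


Ratio = (M1/r1^3) / (M2/r2^3) = (9.86/8.69^3) / (0.34/7.54^3) = 18.9432

18.9432


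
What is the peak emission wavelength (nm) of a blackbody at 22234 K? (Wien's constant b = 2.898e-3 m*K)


lam_max = b / T = 2.898e-3 / 22234 = 1.303e-07 m = 130.3409 nm

130.3409 nm


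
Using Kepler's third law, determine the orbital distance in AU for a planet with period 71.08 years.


a = P^(2/3) = 71.08^(2/3) = 17.1592

17.1592 AU


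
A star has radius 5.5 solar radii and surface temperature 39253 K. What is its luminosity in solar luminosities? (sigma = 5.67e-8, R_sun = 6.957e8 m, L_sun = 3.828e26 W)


R = 5.5 * 6.957e8 m = 3.82635e+09 m. L = 4*pi*R^2*sigma*T^4 = 4*pi*(3.82635e+09)^2 * 5.67e-8 * 39253^4 = 2.476587781e+31 W. L/L_sun = 2.476587781e+31 / 3.828e26 = 64696.6505

64696.6505 L_sun


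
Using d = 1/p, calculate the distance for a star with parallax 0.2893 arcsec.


d = 1/p = 1/0.2893 = 3.4566

3.4566 pc


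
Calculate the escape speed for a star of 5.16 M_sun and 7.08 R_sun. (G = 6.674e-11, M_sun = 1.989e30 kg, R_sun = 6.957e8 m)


M = 5.16 * 1.989e30 kg = 1.026324e+31 kg; R = 7.08 * 6.957e8 m = 4.925556e+09 m. v_esc = sqrt(2GM/R) = sqrt(2 * 6.674e-11 * 1.026324e+31 / 4.925556e+09) = 527378.8524

527378.8524 m/s


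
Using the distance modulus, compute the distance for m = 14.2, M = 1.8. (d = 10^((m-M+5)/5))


d = 10^((m - M + 5)/5) = 10^((14.2 - 1.8 + 5)/5) = 3019.9517

3019.9517 pc


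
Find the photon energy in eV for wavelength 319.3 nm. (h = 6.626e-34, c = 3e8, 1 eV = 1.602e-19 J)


E = hc/lambda = 6.626e-34 * 3e8 / 3.193e-07 = 6.225e-19 J = 3.8861 eV

3.8861 eV


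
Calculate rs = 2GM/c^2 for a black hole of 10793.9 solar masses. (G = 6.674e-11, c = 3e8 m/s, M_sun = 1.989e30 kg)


M = 10793.9 * 1.989e30 kg = 2.14690671e+34 kg. rs = 2GM/c^2 = 2 * 6.674e-11 * 2.14690671e+34 / (3e8)^2 = 3.184e+07

3.184e+07 m


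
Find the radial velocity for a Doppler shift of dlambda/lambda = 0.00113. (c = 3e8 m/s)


v = (dlambda/lambda) * c = 0.00113 * 3e8 = 339000.0

339000.0 m/s


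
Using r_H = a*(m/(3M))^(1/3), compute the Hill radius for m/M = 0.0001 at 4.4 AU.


r_H = a * (m/3M)^(1/3) = 4.4 * (0.0001/3)^(1/3) = 0.1416

0.1416 AU


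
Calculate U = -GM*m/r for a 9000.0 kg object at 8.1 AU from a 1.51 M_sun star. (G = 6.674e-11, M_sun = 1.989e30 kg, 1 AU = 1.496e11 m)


M = 1.51 * 1.989e30 kg = 3.00339e+30 kg; r = 8.1 AU * 1.496e11 m/AU = 1.21176e+12 m. U = -GM*m/r = -(6.674e-11 * 3.00339e+30 * 9000.0) / 1.21176e+12 = -1.489e+12

-1.489e+12 J


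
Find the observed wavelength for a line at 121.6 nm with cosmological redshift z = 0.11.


lam_obs = lam_emit * (1 + z) = 121.6 * (1 + 0.11) = 134.976

134.976 nm


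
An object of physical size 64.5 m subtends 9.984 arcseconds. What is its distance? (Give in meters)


D = size / theta_rad, theta_rad = 9.984 * pi/(180*3600) = 4.840e-05, D = 1.333e+06

1.333e+06 m


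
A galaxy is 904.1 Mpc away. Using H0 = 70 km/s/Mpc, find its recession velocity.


v = H0 * d = 70 * 904.1 = 63287.0

63287.0 km/s


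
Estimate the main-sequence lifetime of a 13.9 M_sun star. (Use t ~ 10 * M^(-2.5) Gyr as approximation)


t = 10 * M^(-2.5) = 10 * 13.9^(-2.5) = 0.0139

0.0139 Gyr


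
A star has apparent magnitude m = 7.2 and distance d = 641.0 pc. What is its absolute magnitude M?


M = m - 5*log10(d) + 5 = 7.2 - 5*log10(641.0) + 5 = -1.8343

-1.8343


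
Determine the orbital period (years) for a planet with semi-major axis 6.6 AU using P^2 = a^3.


P = a^(3/2) = 6.6^1.5 = 16.9557

16.9557 years


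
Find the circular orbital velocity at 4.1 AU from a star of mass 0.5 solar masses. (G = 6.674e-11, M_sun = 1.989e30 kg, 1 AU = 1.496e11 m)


v = sqrt(GM/r) = sqrt(6.674e-11 * 9.945e+29 / 6.134e+11) = 10402.5011

10402.5011 m/s


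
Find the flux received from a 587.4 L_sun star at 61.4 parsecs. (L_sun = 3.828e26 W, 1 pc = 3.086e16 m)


F = L / (4*pi*d^2) = 2.249e+29 / (4*pi*(1.895e+18)^2) = 4.984e-09

4.984e-09 W/m^2


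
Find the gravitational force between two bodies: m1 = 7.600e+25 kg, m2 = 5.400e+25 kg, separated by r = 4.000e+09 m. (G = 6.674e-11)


F = G*m1*m2/r^2 = 6.674e-11 * 7.600e+25 * 5.400e+25 / (4.000e+09)^2 = 6.674e-11 * 4.104e+51 / 1.600e+19 = 1.712e+22

1.712e+22 N


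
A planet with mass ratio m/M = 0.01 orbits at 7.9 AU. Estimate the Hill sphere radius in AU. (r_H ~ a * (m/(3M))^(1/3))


r_H = a * (m/3M)^(1/3) = 7.9 * (0.01/3)^(1/3) = 1.1801

1.1801 AU


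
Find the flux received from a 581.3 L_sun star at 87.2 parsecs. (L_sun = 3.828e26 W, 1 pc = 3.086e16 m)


F = L / (4*pi*d^2) = 2.225e+29 / (4*pi*(2.691e+18)^2) = 2.445e-09

2.445e-09 W/m^2


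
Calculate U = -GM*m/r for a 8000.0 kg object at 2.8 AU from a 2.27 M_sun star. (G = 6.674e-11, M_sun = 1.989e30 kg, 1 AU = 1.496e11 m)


M = 2.27 * 1.989e30 kg = 4.51503e+30 kg; r = 2.8 AU * 1.496e11 m/AU = 4.1888e+11 m. U = -GM*m/r = -(6.674e-11 * 4.51503e+30 * 8000.0) / 4.1888e+11 = -5.755e+12

-5.755e+12 J


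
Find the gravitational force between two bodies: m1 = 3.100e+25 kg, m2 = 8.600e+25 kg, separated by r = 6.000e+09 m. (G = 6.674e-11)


F = G*m1*m2/r^2 = 6.674e-11 * 3.100e+25 * 8.600e+25 / (6.000e+09)^2 = 6.674e-11 * 2.666e+51 / 3.600e+19 = 4.942e+21

4.942e+21 N


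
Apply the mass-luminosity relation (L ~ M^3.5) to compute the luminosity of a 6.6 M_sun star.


L/L_sun = (M/M_sun)^3.5 = 6.6^3.5 = 738.5906

738.5906 L_sun


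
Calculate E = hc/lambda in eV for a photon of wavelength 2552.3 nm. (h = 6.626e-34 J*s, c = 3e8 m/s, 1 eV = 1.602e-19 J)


E = hc/lambda = 6.626e-34 * 3e8 / 2.552e-06 = 7.788e-20 J = 0.4862 eV

0.4862 eV


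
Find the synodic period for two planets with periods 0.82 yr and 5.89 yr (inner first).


1/P_syn = |1/P1 - 1/P2| = |1/0.82 - 1/5.89| => P_syn = 0.9526

0.9526 years


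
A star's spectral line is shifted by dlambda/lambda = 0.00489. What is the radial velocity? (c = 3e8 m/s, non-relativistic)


v = (dlambda/lambda) * c = 0.00489 * 3e8 = 1.467e+06

1.467e+06 m/s


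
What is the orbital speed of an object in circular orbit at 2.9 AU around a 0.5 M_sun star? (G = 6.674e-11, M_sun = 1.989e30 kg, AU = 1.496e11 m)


v = sqrt(GM/r) = sqrt(6.674e-11 * 9.945e+29 / 4.338e+11) = 12368.8892

12368.8892 m/s


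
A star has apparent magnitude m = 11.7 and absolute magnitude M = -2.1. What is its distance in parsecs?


d = 10^((m - M + 5)/5) = 10^((11.7 - -2.1 + 5)/5) = 5754.3994

5754.3994 pc


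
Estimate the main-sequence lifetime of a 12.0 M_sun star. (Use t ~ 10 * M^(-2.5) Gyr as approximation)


t = 10 * M^(-2.5) = 10 * 12.0^(-2.5) = 0.02

0.02 Gyr


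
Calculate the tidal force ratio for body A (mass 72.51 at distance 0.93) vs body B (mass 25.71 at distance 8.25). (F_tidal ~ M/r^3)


Ratio = (M1/r1^3) / (M2/r2^3) = (72.51/0.93^3) / (25.71/8.25^3) = 1968.8328

1968.8328


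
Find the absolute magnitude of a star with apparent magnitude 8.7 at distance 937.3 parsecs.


M = m - 5*log10(d) + 5 = 8.7 - 5*log10(937.3) + 5 = -1.1594

-1.1594


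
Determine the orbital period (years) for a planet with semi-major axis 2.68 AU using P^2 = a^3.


P = a^(3/2) = 2.68^1.5 = 4.3873

4.3873 years


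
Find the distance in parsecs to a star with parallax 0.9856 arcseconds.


d = 1/p = 1/0.9856 = 1.0146

1.0146 pc


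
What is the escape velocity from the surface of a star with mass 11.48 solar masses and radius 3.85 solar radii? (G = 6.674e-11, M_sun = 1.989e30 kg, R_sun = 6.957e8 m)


M = 11.48 * 1.989e30 kg = 2.283372e+31 kg; R = 3.85 * 6.957e8 m = 2.678445e+09 m. v_esc = sqrt(2GM/R) = sqrt(2 * 6.674e-11 * 2.283372e+31 / 2.678445e+09) = 1.067e+06

1.067e+06 m/s


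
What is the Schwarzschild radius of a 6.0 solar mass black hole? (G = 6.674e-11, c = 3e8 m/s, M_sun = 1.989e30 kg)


M = 6.0 * 1.989e30 kg = 1.1934e+31 kg. rs = 2GM/c^2 = 2 * 6.674e-11 * 1.1934e+31 / (3e8)^2 = 17699.448

17699.448 m
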